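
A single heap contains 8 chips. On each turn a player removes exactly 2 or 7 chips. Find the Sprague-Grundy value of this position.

Build the Grundy sequence with g(k) = mex{g(k−s) : s ∈ {2, 7}, s ≤ k}:
k:     0  1  2  3  4  5  6  7  8
g(k):  0  0  1  1  0  0  1  1  2
So g(8) = 2.

2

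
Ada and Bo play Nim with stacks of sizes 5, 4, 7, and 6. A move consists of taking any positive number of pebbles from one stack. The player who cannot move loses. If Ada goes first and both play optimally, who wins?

Bitwise XOR of the heap sizes:
  101  (5)
  100  (4)
  111  (7)
  110  (6)
  ---
  000  (0)
The nim-sum is 0, so this is a P-position: the player to move is in a losing position under optimal play; Ada is about to move from it and so loses — Bo wins.

Bo wins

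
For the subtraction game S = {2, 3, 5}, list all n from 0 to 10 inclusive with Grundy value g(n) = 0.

Build the Grundy sequence with g(k) = mex{g(k−s) : s ∈ {2, 3, 5}, s ≤ k}:
k:     0  1  2  3  4  5  6  7  8  9 10
g(k):  0  0  1  1  2  2  3  0  0  1  1
The P-positions (g = 0) in 0..10 are 0, 1, 7, 8.

0, 1, 7, 8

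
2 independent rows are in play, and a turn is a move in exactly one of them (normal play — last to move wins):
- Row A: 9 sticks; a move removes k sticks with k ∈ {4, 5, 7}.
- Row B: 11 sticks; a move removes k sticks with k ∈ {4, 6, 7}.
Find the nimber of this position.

2

For row A, compute g(0), g(1), … with moves {4, 5, 7}:
g(0) = mex{} = 0
g(1) = mex{} = 0
g(2) = mex{} = 0
g(3) = mex{} = 0
g(4) = mex{0} = 1
g(5) = mex{0} = 1
g(6) = mex{0} = 1
g(7) = mex{0} = 1
g(8) = mex{0,1} = 2
g(9) = mex{0,1} = 2
So g(9) = 2.
Build the Grundy sequence for row B with g(k) = mex{g(k−s) : s ∈ {4, 6, 7}, s ≤ k}:
k:     0  1  2  3  4  5  6  7  8  9 10 11
g(k):  0  0  0  0  1  1  1  1  2  2  2  0
So g(11) = 0.
The value of a disjunctive sum is the nim-sum of the parts.
Combined value = 2 XOR 0 = 2.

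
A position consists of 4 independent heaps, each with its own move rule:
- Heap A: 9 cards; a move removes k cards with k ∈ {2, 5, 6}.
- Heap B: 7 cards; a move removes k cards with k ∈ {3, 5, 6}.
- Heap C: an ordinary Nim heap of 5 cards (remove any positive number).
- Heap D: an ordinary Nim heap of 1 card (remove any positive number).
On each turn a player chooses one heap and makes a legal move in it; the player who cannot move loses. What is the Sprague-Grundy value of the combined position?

For heap A, compute g(0), g(1), … with moves {2, 5, 6}:
k:     0  1  2  3  4  5  6  7  8  9
g(k):  0  0  1  1  0  2  1  3  0  2
So g(9) = 2.
For heap B, compute g(0), g(1), … with moves {3, 5, 6}:
g(0) = mex{} = 0
g(1) = mex{} = 0
g(2) = mex{} = 0
g(3) = mex{0} = 1
g(4) = mex{0} = 1
g(5) = mex{0} = 1
g(6) = mex{0,1} = 2
g(7) = mex{0,1} = 2
So g(7) = 2.
Heap C is a plain Nim heap of size 5, so its Grundy value is 5.
Heap D is a plain Nim heap of size 1, so its Grundy value is 1.
The value of a disjunctive sum is the nim-sum of the parts.
Combined value = 2 ⊕ 2 ⊕ 5 ⊕ 1 = 4.

4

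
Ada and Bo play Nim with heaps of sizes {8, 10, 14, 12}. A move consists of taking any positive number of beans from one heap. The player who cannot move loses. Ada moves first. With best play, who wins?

Bo wins

Compute the nim-sum pairwise:
8 ^ 10 = 2
2 ^ 14 = 12
12 ^ 12 = 0
The nim-sum is 0, so this is a P-position: the player to move is in a losing position under optimal play; Ada is about to move from it and so loses — Bo wins.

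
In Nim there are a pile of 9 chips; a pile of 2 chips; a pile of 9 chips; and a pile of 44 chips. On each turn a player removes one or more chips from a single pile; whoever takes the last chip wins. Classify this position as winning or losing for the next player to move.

Write each in binary and XOR column by column:
  001001  (9)
  000010  (2)
  001001  (9)
  101100  (44)
  ------
  101110  (46)
The nim-sum is 46 ≠ 0, so this is an N-position: the player to move can win.

Winning position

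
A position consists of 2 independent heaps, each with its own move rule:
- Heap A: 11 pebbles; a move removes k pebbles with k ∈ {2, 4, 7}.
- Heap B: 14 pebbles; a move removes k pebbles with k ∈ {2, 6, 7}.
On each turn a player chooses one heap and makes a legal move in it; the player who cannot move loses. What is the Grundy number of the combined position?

For heap A, compute g(0), g(1), … with moves {2, 4, 7}:
k:     0  1  2  3  4  5  6  7  8  9 10 11
g(k):  0  0  1  1  2  2  0  3  1  0  2  1
So g(11) = 1.
Grundy values for heap B (subtraction set {2, 6, 7}):
g(0) = mex{} = 0
g(1) = mex{} = 0
g(2) = mex{0} = 1
g(3) = mex{0} = 1
g(4) = mex{1} = 0
g(5) = mex{1} = 0
g(6) = mex{0} = 1
g(7) = mex{0} = 1
g(8) = mex{0,1} = 2
g(9) = mex{1} = 0
g(10) = mex{0,1,2} = 3
g(11) = mex{0} = 1
g(12) = mex{0,1,3} = 2
g(13) = mex{1} = 0
g(14) = mex{1,2} = 0
So g(14) = 0.
The value of a disjunctive sum is the nim-sum of the parts.
Combined value = 1 XOR 0 = 1.

1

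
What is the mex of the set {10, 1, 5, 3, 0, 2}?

The values 0, 1, 2, 3 are all present; 4 is the first non-negative integer missing from the set.

4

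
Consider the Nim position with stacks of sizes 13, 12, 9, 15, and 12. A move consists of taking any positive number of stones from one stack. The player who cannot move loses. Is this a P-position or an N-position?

N-position

Compute the nim-sum pairwise:
13 XOR 12 = 1
1 XOR 9 = 8
8 XOR 15 = 7
7 XOR 12 = 11
The nim-sum is 11 ≠ 0, so this is an N-position: the player to move can win.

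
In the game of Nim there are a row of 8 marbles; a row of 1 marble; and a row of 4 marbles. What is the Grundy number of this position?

13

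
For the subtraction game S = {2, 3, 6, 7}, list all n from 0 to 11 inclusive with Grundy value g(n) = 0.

Build the Grundy sequence with g(k) = mex{g(k−s) : s ∈ {2, 3, 6, 7}, s ≤ k}:
k:     0  1  2  3  4  5  6  7  8  9 10 11
g(k):  0  0  1  1  2  0  3  1  2  0  0  1
The P-positions (g = 0) in 0..11 are 0, 1, 5, 9, 10.

0, 1, 5, 9, 10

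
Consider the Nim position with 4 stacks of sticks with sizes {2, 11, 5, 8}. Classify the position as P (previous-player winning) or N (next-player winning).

Compute the nim-sum pairwise:
2 ^ 11 = 9
9 ^ 5 = 12
12 ^ 8 = 4
The nim-sum is 4 ≠ 0, so this is an N-position: the player to move can win.

N-position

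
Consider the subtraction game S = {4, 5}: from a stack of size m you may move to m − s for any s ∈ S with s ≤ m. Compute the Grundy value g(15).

1

Grundy values for subtraction set {4, 5}:
k:     0  1  2  3  4  5  6  7  8  9 10 11 12 13 14 15
g(k):  0  0  0  0  1  1  1  1  2  0  0  0  0  1  1  1
So g(15) = 1.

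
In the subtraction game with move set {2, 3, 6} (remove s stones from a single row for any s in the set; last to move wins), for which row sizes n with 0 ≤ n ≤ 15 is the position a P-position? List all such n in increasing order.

0, 1, 5, 9, 10, 14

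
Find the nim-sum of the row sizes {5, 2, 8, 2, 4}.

9

Write each in binary and XOR column by column:
  0101  (5)
  0010  (2)
  1000  (8)
  0010  (2)
  0100  (4)
  ----
  1001  (9)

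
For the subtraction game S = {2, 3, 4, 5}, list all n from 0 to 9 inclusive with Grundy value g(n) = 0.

0, 1, 7, 8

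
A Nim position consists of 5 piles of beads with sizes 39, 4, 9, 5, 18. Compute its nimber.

Write each in binary and XOR column by column:
  100111  (39)
  000100  (4)
  001001  (9)
  000101  (5)
  010010  (18)
  ------
  111101  (61)

61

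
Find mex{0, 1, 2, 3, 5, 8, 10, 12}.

4

The values 0, 1, 2, 3 are all present; 4 is the first non-negative integer missing from the set.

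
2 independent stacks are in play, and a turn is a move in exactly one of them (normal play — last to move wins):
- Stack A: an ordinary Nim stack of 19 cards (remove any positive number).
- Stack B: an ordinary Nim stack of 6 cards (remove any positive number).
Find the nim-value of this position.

Stack A is a plain Nim stack of size 19, so its Grundy value is 19.
Stack B is a plain Nim stack of size 6, so its Grundy value is 6.
The value of a disjunctive sum is the nim-sum of the parts.
Combined value = 19 XOR 6 = 21.

21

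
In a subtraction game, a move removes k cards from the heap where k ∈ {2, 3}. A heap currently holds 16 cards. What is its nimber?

Grundy values for subtraction set {2, 3}:
k:     0  1  2  3  4  5  6  7  8  9 10 11 12 13 14 15 16
g(k):  0  0  1  1  2  0  0  1  1  2  0  0  1  1  2  0  0
So g(16) = 0.

0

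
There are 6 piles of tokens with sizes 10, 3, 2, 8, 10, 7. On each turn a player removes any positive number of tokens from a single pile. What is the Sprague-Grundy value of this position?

Nim-sum: 10 ⊕ 3 ⊕ 2 ⊕ 8 ⊕ 10 ⊕ 7 = 14.

14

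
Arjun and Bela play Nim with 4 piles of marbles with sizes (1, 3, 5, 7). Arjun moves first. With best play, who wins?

Bela wins

Write each in binary and XOR column by column:
  001  (1)
  011  (3)
  101  (5)
  111  (7)
  ---
  000  (0)
The nim-sum is 0, so this is a P-position: the player to move is in a losing position under optimal play; Arjun is about to move from it and so loses — Bela wins.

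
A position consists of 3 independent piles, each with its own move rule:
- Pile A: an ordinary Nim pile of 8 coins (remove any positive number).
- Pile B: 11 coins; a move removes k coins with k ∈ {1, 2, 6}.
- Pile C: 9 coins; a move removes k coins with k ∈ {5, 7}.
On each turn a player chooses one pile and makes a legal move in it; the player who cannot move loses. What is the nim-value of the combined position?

8

Pile A is a plain Nim pile of size 8, so its Grundy value is 8.
Grundy values for pile B (subtraction set {1, 2, 6}):
g(0) = mex{} = 0
g(1) = mex{0} = 1
g(2) = mex{0,1} = 2
g(3) = mex{1,2} = 0
g(4) = mex{0,2} = 1
g(5) = mex{0,1} = 2
g(6) = mex{0,1,2} = 3
g(7) = mex{1,2,3} = 0
g(8) = mex{0,2,3} = 1
g(9) = mex{0,1} = 2
g(10) = mex{1,2} = 0
g(11) = mex{0,2} = 1
So g(11) = 1.
For pile C, compute g(0), g(1), … with moves {5, 7}:
g(0) = mex{} = 0
g(1) = mex{} = 0
g(2) = mex{} = 0
g(3) = mex{} = 0
g(4) = mex{} = 0
g(5) = mex{0} = 1
g(6) = mex{0} = 1
g(7) = mex{0} = 1
g(8) = mex{0} = 1
g(9) = mex{0} = 1
So g(9) = 1.
By the Sprague-Grundy theorem, the Grundy value of a sum of independent games is the XOR of the component values.
Combined value = 8 XOR 1 XOR 1 = 8.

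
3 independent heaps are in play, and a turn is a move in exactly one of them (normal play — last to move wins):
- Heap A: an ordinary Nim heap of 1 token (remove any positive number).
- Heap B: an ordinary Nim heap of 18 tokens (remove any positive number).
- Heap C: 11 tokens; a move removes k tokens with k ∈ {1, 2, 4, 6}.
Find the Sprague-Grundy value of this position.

19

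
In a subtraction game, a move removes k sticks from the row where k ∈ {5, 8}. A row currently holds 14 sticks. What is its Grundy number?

0

Compute g(0), g(1), … for moves {5, 8}:
k:     0  1  2  3  4  5  6  7  8  9 10 11 12 13 14
g(k):  0  0  0  0  0  1  1  1  1  1  2  2  2  0  0
So g(14) = 0.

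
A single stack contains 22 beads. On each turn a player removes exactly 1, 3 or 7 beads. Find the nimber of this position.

Build the Grundy sequence with g(k) = mex{g(k−s) : s ∈ {1, 3, 7}, s ≤ k}:
k:     0  1  2  3  4  5  6  7  8  9 10 11 12 13 14 15 16 17 18 19 20 21 22
g(k):  0  1  0  1  0  1  0  1  0  1  0  1  0  1  0  1  0  1  0  1  0  1  0
So g(22) = 0.

0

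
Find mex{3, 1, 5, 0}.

The values 0, 1 are all present; 2 is the first non-negative integer missing from the set.

2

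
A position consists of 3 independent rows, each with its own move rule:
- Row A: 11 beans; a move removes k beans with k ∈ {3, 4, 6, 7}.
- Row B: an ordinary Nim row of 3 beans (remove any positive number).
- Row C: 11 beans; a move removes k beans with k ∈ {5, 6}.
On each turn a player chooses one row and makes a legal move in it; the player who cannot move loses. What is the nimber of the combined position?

3

Grundy values for row A (subtraction set {3, 4, 6, 7}):
k:     0  1  2  3  4  5  6  7  8  9 10 11
g(k):  0  0  0  1  1  1  2  2  2  3  0  0
So g(11) = 0.
Row B is a plain Nim row of size 3, so its Grundy value is 3.
Grundy values for row C (subtraction set {5, 6}):
g(0) = mex{} = 0
g(1) = mex{} = 0
g(2) = mex{} = 0
g(3) = mex{} = 0
g(4) = mex{} = 0
g(5) = mex{0} = 1
g(6) = mex{0} = 1
g(7) = mex{0} = 1
g(8) = mex{0} = 1
g(9) = mex{0} = 1
g(10) = mex{0,1} = 2
g(11) = mex{1} = 0
So g(11) = 0.
The value of a disjunctive sum is the nim-sum of the parts.
Combined value = 0 ⊕ 3 ⊕ 0 = 3.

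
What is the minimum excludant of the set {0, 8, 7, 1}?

2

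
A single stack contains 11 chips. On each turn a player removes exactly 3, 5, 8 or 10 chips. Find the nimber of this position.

Build the Grundy sequence with g(k) = mex{g(k−s) : s ∈ {3, 5, 8, 10}, s ≤ k}:
g(0) = mex{} = 0
g(1) = mex{} = 0
g(2) = mex{} = 0
g(3) = mex{0} = 1
g(4) = mex{0} = 1
g(5) = mex{0} = 1
g(6) = mex{0,1} = 2
g(7) = mex{0,1} = 2
g(8) = mex{0,1} = 2
g(9) = mex{0,1,2} = 3
g(10) = mex{0,1,2} = 3
g(11) = mex{0,1,2} = 3
So g(11) = 3.

3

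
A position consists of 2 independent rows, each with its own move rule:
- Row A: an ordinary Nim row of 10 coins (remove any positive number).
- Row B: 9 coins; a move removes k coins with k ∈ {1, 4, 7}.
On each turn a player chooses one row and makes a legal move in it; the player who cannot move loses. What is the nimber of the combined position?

11

Row A is a plain Nim row of size 10, so its Grundy value is 10.
Grundy values for row B (subtraction set {1, 4, 7}):
k:     0  1  2  3  4  5  6  7  8  9
g(k):  0  1  0  1  2  0  1  2  0  1
So g(9) = 1.
The value of a disjunctive sum is the nim-sum of the parts.
Combined value = 10 XOR 1 = 11.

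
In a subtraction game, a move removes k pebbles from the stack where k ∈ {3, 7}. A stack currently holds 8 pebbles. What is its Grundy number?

2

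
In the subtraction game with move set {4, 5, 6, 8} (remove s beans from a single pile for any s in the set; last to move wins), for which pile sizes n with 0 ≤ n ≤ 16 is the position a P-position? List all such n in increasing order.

Compute g(0), g(1), … for moves {4, 5, 6, 8}:
k:     0  1  2  3  4  5  6  7  8  9 10 11 12 13 14 15 16
g(k):  0  0  0  0  1  1  1  1  2  2  2  2  0  0  0  0  1
The P-positions (g = 0) in 0..16 are 0, 1, 2, 3, 12, 13, 14, 15.

0, 1, 2, 3, 12, 13, 14, 15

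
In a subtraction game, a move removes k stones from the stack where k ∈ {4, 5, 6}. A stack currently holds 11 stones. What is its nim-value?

Grundy values for subtraction set {4, 5, 6}:
k:     0  1  2  3  4  5  6  7  8  9 10 11
g(k):  0  0  0  0  1  1  1  1  2  2  0  0
So g(11) = 0.

0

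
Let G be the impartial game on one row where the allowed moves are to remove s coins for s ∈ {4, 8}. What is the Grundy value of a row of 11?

Grundy values for subtraction set {4, 8}:
g(0) = mex{} = 0
g(1) = mex{} = 0
g(2) = mex{} = 0
g(3) = mex{} = 0
g(4) = mex{0} = 1
g(5) = mex{0} = 1
g(6) = mex{0} = 1
g(7) = mex{0} = 1
g(8) = mex{0,1} = 2
g(9) = mex{0,1} = 2
g(10) = mex{0,1} = 2
g(11) = mex{0,1} = 2
So g(11) = 2.

2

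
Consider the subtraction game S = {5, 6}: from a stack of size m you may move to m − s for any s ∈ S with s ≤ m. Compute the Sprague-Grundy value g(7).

1

Build the Grundy sequence with g(k) = mex{g(k−s) : s ∈ {5, 6}, s ≤ k}:
g(0) = mex{} = 0
g(1) = mex{} = 0
g(2) = mex{} = 0
g(3) = mex{} = 0
g(4) = mex{} = 0
g(5) = mex{0} = 1
g(6) = mex{0} = 1
g(7) = mex{0} = 1
So g(7) = 1.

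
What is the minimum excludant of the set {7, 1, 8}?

0

0 is not in the set, so the mex is 0.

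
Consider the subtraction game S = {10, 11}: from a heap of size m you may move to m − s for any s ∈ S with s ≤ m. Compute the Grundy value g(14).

1

Grundy values for subtraction set {10, 11}:
k:     0  1  2  3  4  5  6  7  8  9 10 11 12 13 14
g(k):  0  0  0  0  0  0  0  0  0  0  1  1  1  1  1
So g(14) = 1.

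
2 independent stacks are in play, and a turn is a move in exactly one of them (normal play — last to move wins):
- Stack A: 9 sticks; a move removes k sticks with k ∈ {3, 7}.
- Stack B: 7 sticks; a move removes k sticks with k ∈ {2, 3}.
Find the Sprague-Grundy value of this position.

0

For stack A, compute g(0), g(1), … with moves {3, 7}:
k:     0  1  2  3  4  5  6  7  8  9
g(k):  0  0  0  1  1  1  0  2  2  1
So g(9) = 1.
For stack B, compute g(0), g(1), … with moves {2, 3}:
g(0) = mex{} = 0
g(1) = mex{} = 0
g(2) = mex{0} = 1
g(3) = mex{0} = 1
g(4) = mex{0,1} = 2
g(5) = mex{1} = 0
g(6) = mex{1,2} = 0
g(7) = mex{0,2} = 1
So g(7) = 1.
The value of a disjunctive sum is the nim-sum of the parts.
Combined value = 1 XOR 1 = 0.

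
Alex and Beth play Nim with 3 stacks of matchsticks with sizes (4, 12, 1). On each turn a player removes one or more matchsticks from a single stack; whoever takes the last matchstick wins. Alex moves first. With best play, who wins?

Compute the nim-sum pairwise:
4 ⊕ 12 = 8
8 ⊕ 1 = 9
The nim-sum is 9 ≠ 0, so this is an N-position: the player to move can win; Alex has a winning move.

Alex wins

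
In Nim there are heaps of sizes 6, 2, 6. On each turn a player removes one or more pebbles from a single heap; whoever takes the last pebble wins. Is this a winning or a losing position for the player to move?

Winning position

Compute the nim-sum pairwise:
6 ^ 2 = 4
4 ^ 6 = 2
The nim-sum is 2 ≠ 0, so this is an N-position: the player to move can win.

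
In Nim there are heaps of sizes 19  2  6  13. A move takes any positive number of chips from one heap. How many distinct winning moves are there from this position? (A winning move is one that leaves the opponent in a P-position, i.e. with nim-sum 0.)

Compute the nim-sum pairwise:
19 ⊕ 2 = 17
17 ⊕ 6 = 23
23 ⊕ 13 = 26
The overall nim-sum is X = 26. A heap of size p has a winning move iff p XOR X < p (reduce it to p XOR X).
  19: 19 XOR 26 = 9 < 19 — winning move (to 9).
  2: 2 XOR 26 = 24 ≥ 2 — no move.
  6: 6 XOR 26 = 28 ≥ 6 — no move.
  13: 13 XOR 26 = 23 ≥ 13 — no move.
That gives 1 winning move.

1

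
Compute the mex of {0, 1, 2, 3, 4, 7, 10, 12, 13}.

5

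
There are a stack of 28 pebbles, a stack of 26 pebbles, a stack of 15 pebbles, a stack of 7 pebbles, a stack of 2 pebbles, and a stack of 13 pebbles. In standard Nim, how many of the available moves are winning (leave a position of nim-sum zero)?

Nim-sum: 28 ⊕ 26 ⊕ 15 ⊕ 7 ⊕ 2 ⊕ 13 = 1.
The overall nim-sum is X = 1. A stack of size p has a winning move iff p XOR X < p (reduce it to p XOR X).
  28: 28 XOR 1 = 29 ≥ 28 — no move.
  26: 26 XOR 1 = 27 ≥ 26 — no move.
  15: 15 XOR 1 = 14 < 15 — winning move (to 14).
  7: 7 XOR 1 = 6 < 7 — winning move (to 6).
  2: 2 XOR 1 = 3 ≥ 2 — no move.
  13: 13 XOR 1 = 12 < 13 — winning move (to 12).
That gives 3 winning moves.

3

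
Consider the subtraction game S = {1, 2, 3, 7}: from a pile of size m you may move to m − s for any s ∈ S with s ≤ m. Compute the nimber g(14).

Grundy values for subtraction set {1, 2, 3, 7}:
k:     0  1  2  3  4  5  6  7  8  9 10 11 12 13 14
g(k):  0  1  2  3  0  1  2  3  0  1  2  3  0  1  2
So g(14) = 2.

2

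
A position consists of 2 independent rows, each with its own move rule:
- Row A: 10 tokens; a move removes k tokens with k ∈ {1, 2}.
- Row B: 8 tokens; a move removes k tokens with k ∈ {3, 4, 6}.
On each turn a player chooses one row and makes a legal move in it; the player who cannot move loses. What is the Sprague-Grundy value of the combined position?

3

For row A, compute g(0), g(1), … with moves {1, 2}:
k:     0  1  2  3  4  5  6  7  8  9 10
g(k):  0  1  2  0  1  2  0  1  2  0  1
So g(10) = 1.
Grundy values for row B (subtraction set {3, 4, 6}):
g(0) = mex{} = 0
g(1) = mex{} = 0
g(2) = mex{} = 0
g(3) = mex{0} = 1
g(4) = mex{0} = 1
g(5) = mex{0} = 1
g(6) = mex{0,1} = 2
g(7) = mex{0,1} = 2
g(8) = mex{0,1} = 2
So g(8) = 2.
The value of a disjunctive sum is the nim-sum of the parts.
Combined value = 1 ⊕ 2 = 3.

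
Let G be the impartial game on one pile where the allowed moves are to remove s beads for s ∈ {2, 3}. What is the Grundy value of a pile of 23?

Grundy values for subtraction set {2, 3}:
k:     0  1  2  3  4  5  6  7  8  9 10 11 12 13 14 15 16 17 18 19 20 21 22 23
g(k):  0  0  1  1  2  0  0  1  1  2  0  0  1  1  2  0  0  1  1  2  0  0  1  1
So g(23) = 1.

1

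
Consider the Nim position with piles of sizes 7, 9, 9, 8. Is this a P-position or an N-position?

N-position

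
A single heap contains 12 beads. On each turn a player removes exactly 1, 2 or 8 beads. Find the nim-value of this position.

Compute g(0), g(1), … for moves {1, 2, 8}:
k:     0  1  2  3  4  5  6  7  8  9 10 11 12
g(k):  0  1  2  0  1  2  0  1  2  0  1  2  0
So g(12) = 0.

0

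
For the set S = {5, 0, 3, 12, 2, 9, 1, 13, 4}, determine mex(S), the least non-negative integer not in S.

6

The values 0, 1, 2, 3, 4, 5 are all present; 6 is the first non-negative integer missing from the set.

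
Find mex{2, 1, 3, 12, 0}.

4

The values 0, 1, 2, 3 are all present; 4 is the first non-negative integer missing from the set.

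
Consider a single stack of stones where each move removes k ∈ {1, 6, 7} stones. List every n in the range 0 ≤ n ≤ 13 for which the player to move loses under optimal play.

0, 2, 4, 12

Compute g(0), g(1), … for moves {1, 6, 7}:
g(0) = mex{} = 0
g(1) = mex{0} = 1
g(2) = mex{1} = 0
g(3) = mex{0} = 1
g(4) = mex{1} = 0
g(5) = mex{0} = 1
g(6) = mex{0,1} = 2
g(7) = mex{0,1,2} = 3
g(8) = mex{0,1,3} = 2
g(9) = mex{0,1,2} = 3
g(10) = mex{0,1,3} = 2
g(11) = mex{0,1,2} = 3
g(12) = mex{1,2,3} = 0
g(13) = mex{0,2,3} = 1
The P-positions (g = 0) in 0..13 are 0, 2, 4, 12.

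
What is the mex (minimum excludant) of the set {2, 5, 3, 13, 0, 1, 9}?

The values 0, 1, 2, 3 are all present; 4 is the first non-negative integer missing from the set.

4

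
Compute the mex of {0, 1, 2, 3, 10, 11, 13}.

The values 0, 1, 2, 3 are all present; 4 is the first non-negative integer missing from the set.

4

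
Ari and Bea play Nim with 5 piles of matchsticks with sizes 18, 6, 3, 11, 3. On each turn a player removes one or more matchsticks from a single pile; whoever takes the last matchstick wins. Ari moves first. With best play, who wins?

Ari wins

Compute the nim-sum pairwise:
18 ⊕ 6 = 20
20 ⊕ 3 = 23
23 ⊕ 11 = 28
28 ⊕ 3 = 31
The nim-sum is 31 ≠ 0, so this is an N-position: the player to move can win; Ari has a winning move.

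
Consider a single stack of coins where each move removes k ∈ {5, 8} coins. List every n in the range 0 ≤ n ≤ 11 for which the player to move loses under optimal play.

0, 1, 2, 3, 4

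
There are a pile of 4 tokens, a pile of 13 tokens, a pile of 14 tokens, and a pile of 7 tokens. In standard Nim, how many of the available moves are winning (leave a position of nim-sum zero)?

Nim-sum: 4 XOR 13 XOR 14 XOR 7 = 0.
The nim-sum is already 0, so every move leaves a nonzero nim-sum — there are no winning moves.

0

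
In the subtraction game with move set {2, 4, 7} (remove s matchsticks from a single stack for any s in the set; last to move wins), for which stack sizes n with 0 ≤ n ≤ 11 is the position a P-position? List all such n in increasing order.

0, 1, 6, 9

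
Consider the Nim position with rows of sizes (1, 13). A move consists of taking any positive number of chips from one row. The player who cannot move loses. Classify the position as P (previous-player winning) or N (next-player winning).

N-position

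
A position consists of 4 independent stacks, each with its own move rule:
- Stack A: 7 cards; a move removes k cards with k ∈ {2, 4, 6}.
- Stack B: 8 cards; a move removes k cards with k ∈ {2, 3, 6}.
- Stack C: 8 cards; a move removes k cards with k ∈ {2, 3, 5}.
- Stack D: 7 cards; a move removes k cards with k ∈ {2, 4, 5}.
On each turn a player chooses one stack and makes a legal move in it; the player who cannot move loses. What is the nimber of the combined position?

1

For stack A, compute g(0), g(1), … with moves {2, 4, 6}:
k:     0  1  2  3  4  5  6  7
g(k):  0  0  1  1  2  2  3  3
So g(7) = 3.
Build the Grundy sequence for stack B with g(k) = mex{g(k−s) : s ∈ {2, 3, 6}, s ≤ k}:
k:     0  1  2  3  4  5  6  7  8
g(k):  0  0  1  1  2  0  3  1  2
So g(8) = 2.
Build the Grundy sequence for stack C with g(k) = mex{g(k−s) : s ∈ {2, 3, 5}, s ≤ k}:
g(0) = mex{} = 0
g(1) = mex{} = 0
g(2) = mex{0} = 1
g(3) = mex{0} = 1
g(4) = mex{0,1} = 2
g(5) = mex{0,1} = 2
g(6) = mex{0,1,2} = 3
g(7) = mex{1,2} = 0
g(8) = mex{1,2,3} = 0
So g(8) = 0.
Build the Grundy sequence for stack D with g(k) = mex{g(k−s) : s ∈ {2, 4, 5}, s ≤ k}:
k:     0  1  2  3  4  5  6  7
g(k):  0  0  1  1  2  2  3  0
So g(7) = 0.
The value of a disjunctive sum is the nim-sum of the parts.
Combined value = 3 XOR 2 XOR 0 XOR 0 = 1.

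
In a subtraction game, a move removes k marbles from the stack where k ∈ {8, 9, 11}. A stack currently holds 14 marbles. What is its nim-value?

Compute g(0), g(1), … for moves {8, 9, 11}:
k:     0  1  2  3  4  5  6  7  8  9 10 11 12 13 14
g(k):  0  0  0  0  0  0  0  0  1  1  1  1  1  1  1
So g(14) = 1.

1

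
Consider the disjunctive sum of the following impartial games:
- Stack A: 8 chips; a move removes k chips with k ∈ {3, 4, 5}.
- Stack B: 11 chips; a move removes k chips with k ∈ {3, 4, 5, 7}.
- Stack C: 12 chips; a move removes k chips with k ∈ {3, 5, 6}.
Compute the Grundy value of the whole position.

Build the Grundy sequence for stack A with g(k) = mex{g(k−s) : s ∈ {3, 4, 5}, s ≤ k}:
k:     0  1  2  3  4  5  6  7  8
g(k):  0  0  0  1  1  1  2  2  0
So g(8) = 0.
Build the Grundy sequence for stack B with g(k) = mex{g(k−s) : s ∈ {3, 4, 5, 7}, s ≤ k}:
k:     0  1  2  3  4  5  6  7  8  9 10 11
g(k):  0  0  0  1  1  1  2  2  2  3  0  0
So g(11) = 0.
Grundy values for stack C (subtraction set {3, 5, 6}):
k:     0  1  2  3  4  5  6  7  8  9 10 11 12
g(k):  0  0  0  1  1  1  2  2  2  0  0  0  1
So g(12) = 1.
The value of a disjunctive sum is the nim-sum of the parts.
Combined value = 0 XOR 0 XOR 1 = 1.

1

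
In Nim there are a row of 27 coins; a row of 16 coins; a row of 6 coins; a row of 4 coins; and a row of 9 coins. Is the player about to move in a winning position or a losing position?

Losing position

Nim-sum: 27 ⊕ 16 ⊕ 6 ⊕ 4 ⊕ 9 = 0.
The nim-sum is 0, so this is a P-position: the player to move is in a losing position under optimal play.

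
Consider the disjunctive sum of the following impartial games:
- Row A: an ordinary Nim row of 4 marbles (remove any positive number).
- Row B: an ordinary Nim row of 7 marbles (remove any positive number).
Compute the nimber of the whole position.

3

Row A is a plain Nim row of size 4, so its Grundy value is 4.
Row B is a plain Nim row of size 7, so its Grundy value is 7.
The value of a disjunctive sum is the nim-sum of the parts.
Combined value = 4 ⊕ 7 = 3.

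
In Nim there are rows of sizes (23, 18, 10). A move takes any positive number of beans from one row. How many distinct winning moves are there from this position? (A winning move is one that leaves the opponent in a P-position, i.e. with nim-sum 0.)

Nim-sum: 23 ^ 18 ^ 10 = 15.
The overall nim-sum is X = 15. A row of size p has a winning move iff p XOR X < p (reduce it to p XOR X).
  23: 23 XOR 15 = 24 ≥ 23 — no move.
  18: 18 XOR 15 = 29 ≥ 18 — no move.
  10: 10 XOR 15 = 5 < 10 — winning move (to 5).
That gives 1 winning move.

1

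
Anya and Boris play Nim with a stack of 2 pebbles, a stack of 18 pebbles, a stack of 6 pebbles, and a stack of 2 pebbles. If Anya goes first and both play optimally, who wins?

Anya wins

Write each in binary and XOR column by column:
  00010  (2)
  10010  (18)
  00110  (6)
  00010  (2)
  -----
  10100  (20)
The nim-sum is 20 ≠ 0, so this is an N-position: the player to move can win; Anya has a winning move.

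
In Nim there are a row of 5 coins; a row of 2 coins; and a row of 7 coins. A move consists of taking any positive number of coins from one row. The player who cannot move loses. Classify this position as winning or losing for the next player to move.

Nim-sum: 5 ⊕ 2 ⊕ 7 = 0.
The nim-sum is 0, so this is a P-position: the player to move is in a losing position under optimal play.

Losing position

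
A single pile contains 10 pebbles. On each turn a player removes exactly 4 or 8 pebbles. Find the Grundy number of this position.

2

Compute g(0), g(1), … for moves {4, 8}:
k:     0  1  2  3  4  5  6  7  8  9 10
g(k):  0  0  0  0  1  1  1  1  2  2  2
So g(10) = 2.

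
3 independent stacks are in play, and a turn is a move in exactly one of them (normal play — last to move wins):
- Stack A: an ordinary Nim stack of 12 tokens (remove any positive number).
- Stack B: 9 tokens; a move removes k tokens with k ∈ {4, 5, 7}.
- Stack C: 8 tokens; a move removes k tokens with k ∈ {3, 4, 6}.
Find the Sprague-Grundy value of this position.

Stack A is a plain Nim stack of size 12, so its Grundy value is 12.
Build the Grundy sequence for stack B with g(k) = mex{g(k−s) : s ∈ {4, 5, 7}, s ≤ k}:
g(0) = mex{} = 0
g(1) = mex{} = 0
g(2) = mex{} = 0
g(3) = mex{} = 0
g(4) = mex{0} = 1
g(5) = mex{0} = 1
g(6) = mex{0} = 1
g(7) = mex{0} = 1
g(8) = mex{0,1} = 2
g(9) = mex{0,1} = 2
So g(9) = 2.
Grundy values for stack C (subtraction set {3, 4, 6}):
k:     0  1  2  3  4  5  6  7  8
g(k):  0  0  0  1  1  1  2  2  2
So g(8) = 2.
The value of a disjunctive sum is the nim-sum of the parts.
Combined value = 12 XOR 2 XOR 2 = 12.

12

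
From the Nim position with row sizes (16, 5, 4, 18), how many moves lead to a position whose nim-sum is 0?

1

Nim-sum: 16 ⊕ 5 ⊕ 4 ⊕ 18 = 3.
The overall nim-sum is X = 3. A row of size p has a winning move iff p XOR X < p (reduce it to p XOR X).
  16: 16 XOR 3 = 19 ≥ 16 — no move.
  5: 5 XOR 3 = 6 ≥ 5 — no move.
  4: 4 XOR 3 = 7 ≥ 4 — no move.
  18: 18 XOR 3 = 17 < 18 — winning move (to 17).
That gives 1 winning move.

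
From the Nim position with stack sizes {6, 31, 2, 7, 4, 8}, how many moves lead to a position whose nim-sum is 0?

1

Nim-sum: 6 ^ 31 ^ 2 ^ 7 ^ 4 ^ 8 = 16.
The overall nim-sum is X = 16. A stack of size p has a winning move iff p XOR X < p (reduce it to p XOR X).
  6: 6 XOR 16 = 22 ≥ 6 — no move.
  31: 31 XOR 16 = 15 < 31 — winning move (to 15).
  2: 2 XOR 16 = 18 ≥ 2 — no move.
  7: 7 XOR 16 = 23 ≥ 7 — no move.
  4: 4 XOR 16 = 20 ≥ 4 — no move.
  8: 8 XOR 16 = 24 ≥ 8 — no move.
That gives 1 winning move.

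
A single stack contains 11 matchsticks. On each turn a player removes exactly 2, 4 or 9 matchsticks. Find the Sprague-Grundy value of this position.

Compute g(0), g(1), … for moves {2, 4, 9}:
k:     0  1  2  3  4  5  6  7  8  9 10 11
g(k):  0  0  1  1  2  2  0  0  1  1  2  2
So g(11) = 2.

2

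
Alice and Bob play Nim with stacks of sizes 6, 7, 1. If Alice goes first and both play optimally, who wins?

Bob wins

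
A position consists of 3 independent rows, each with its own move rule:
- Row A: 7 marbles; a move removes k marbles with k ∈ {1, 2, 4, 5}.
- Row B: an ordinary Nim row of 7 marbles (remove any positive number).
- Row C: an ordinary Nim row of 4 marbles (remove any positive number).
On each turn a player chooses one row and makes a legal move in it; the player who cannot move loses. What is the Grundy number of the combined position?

2

Build the Grundy sequence for row A with g(k) = mex{g(k−s) : s ∈ {1, 2, 4, 5}, s ≤ k}:
k:     0  1  2  3  4  5  6  7
g(k):  0  1  2  0  1  2  0  1
So g(7) = 1.
Row B is a plain Nim row of size 7, so its Grundy value is 7.
Row C is a plain Nim row of size 4, so its Grundy value is 4.
The value of a disjunctive sum is the nim-sum of the parts.
Combined value = 1 ⊕ 7 ⊕ 4 = 2.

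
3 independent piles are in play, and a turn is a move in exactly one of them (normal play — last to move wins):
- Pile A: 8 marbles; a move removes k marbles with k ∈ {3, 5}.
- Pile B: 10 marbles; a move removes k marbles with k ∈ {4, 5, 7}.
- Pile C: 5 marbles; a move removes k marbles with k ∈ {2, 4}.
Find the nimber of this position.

0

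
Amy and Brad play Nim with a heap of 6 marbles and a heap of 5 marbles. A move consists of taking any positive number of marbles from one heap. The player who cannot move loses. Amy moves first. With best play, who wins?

Amy wins

Compute the nim-sum pairwise:
6 ⊕ 5 = 3
The nim-sum is 3 ≠ 0, so this is an N-position: the player to move can win; Amy has a winning move.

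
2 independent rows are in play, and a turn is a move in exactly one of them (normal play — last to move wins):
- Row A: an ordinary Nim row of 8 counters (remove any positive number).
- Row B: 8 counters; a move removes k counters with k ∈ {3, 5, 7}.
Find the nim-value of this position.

10

Row A is a plain Nim row of size 8, so its Grundy value is 8.
Grundy values for row B (subtraction set {3, 5, 7}):
k:     0  1  2  3  4  5  6  7  8
g(k):  0  0  0  1  1  1  2  2  2
So g(8) = 2.
The value of a disjunctive sum is the nim-sum of the parts.
Combined value = 8 ⊕ 2 = 10.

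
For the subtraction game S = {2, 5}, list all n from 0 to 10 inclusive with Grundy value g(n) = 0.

0, 1, 4, 7, 8

Build the Grundy sequence with g(k) = mex{g(k−s) : s ∈ {2, 5}, s ≤ k}:
g(0) = mex{} = 0
g(1) = mex{} = 0
g(2) = mex{0} = 1
g(3) = mex{0} = 1
g(4) = mex{1} = 0
g(5) = mex{0,1} = 2
g(6) = mex{0} = 1
g(7) = mex{1,2} = 0
g(8) = mex{1} = 0
g(9) = mex{0} = 1
g(10) = mex{0,2} = 1
The P-positions (g = 0) in 0..10 are 0, 1, 4, 7, 8.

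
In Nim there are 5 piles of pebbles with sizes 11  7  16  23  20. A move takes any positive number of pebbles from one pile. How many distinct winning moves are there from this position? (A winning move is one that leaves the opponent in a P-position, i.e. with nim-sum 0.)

3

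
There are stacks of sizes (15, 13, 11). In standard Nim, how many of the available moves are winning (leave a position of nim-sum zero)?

Nim-sum: 15 ⊕ 13 ⊕ 11 = 9.
The overall nim-sum is X = 9. A stack of size p has a winning move iff p XOR X < p (reduce it to p XOR X).
  15: 15 XOR 9 = 6 < 15 — winning move (to 6).
  13: 13 XOR 9 = 4 < 13 — winning move (to 4).
  11: 11 XOR 9 = 2 < 11 — winning move (to 2).
That gives 3 winning moves.

3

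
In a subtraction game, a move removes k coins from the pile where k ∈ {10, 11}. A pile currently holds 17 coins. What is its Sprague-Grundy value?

1

Grundy values for subtraction set {10, 11}:
k:     0  1  2  3  4  5  6  7  8  9 10 11 12 13 14 15 16 17
g(k):  0  0  0  0  0  0  0  0  0  0  1  1  1  1  1  1  1  1
So g(17) = 1.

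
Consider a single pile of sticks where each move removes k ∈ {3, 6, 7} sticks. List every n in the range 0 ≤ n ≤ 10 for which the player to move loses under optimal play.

0, 1, 2, 10

Compute g(0), g(1), … for moves {3, 6, 7}:
k:     0  1  2  3  4  5  6  7  8  9 10
g(k):  0  0  0  1  1  1  2  2  2  3  0
The P-positions (g = 0) in 0..10 are 0, 1, 2, 10.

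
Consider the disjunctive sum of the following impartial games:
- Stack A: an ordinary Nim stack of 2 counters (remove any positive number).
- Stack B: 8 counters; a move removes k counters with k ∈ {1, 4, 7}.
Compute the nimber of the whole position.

Stack A is a plain Nim stack of size 2, so its Grundy value is 2.
For stack B, compute g(0), g(1), … with moves {1, 4, 7}:
g(0) = mex{} = 0
g(1) = mex{0} = 1
g(2) = mex{1} = 0
g(3) = mex{0} = 1
g(4) = mex{0,1} = 2
g(5) = mex{1,2} = 0
g(6) = mex{0} = 1
g(7) = mex{0,1} = 2
g(8) = mex{1,2} = 0
So g(8) = 0.
By the Sprague-Grundy theorem, the Grundy value of a sum of independent games is the XOR of the component values.
Combined value = 2 XOR 0 = 2.

2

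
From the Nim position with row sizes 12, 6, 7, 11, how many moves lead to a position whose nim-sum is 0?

3

Nim-sum: 12 XOR 6 XOR 7 XOR 11 = 6.
The overall nim-sum is X = 6. A row of size p has a winning move iff p XOR X < p (reduce it to p XOR X).
  12: 12 XOR 6 = 10 < 12 — winning move (to 10).
  6: 6 XOR 6 = 0 < 6 — winning move (to 0).
  7: 7 XOR 6 = 1 < 7 — winning move (to 1).
  11: 11 XOR 6 = 13 ≥ 11 — no move.
That gives 3 winning moves.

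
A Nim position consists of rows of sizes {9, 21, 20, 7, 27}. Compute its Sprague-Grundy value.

Write each in binary and XOR column by column:
  01001  (9)
  10101  (21)
  10100  (20)
  00111  (7)
  11011  (27)
  -----
  10100  (20)

20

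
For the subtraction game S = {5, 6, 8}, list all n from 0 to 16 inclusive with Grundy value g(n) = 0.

0, 1, 2, 3, 4, 13, 14, 15, 16

Build the Grundy sequence with g(k) = mex{g(k−s) : s ∈ {5, 6, 8}, s ≤ k}:
k:     0  1  2  3  4  5  6  7  8  9 10 11 12 13 14 15 16
g(k):  0  0  0  0  0  1  1  1  1  1  2  2  2  0  0  0  0
The P-positions (g = 0) in 0..16 are 0, 1, 2, 3, 4, 13, 14, 15, 16.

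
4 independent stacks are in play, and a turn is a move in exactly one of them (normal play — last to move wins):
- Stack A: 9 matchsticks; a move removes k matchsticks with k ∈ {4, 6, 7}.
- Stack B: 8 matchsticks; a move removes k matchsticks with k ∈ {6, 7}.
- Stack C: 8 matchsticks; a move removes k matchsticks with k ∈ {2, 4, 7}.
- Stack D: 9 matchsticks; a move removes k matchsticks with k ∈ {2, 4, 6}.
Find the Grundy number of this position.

2

For stack A, compute g(0), g(1), … with moves {4, 6, 7}:
g(0) = mex{} = 0
g(1) = mex{} = 0
g(2) = mex{} = 0
g(3) = mex{} = 0
g(4) = mex{0} = 1
g(5) = mex{0} = 1
g(6) = mex{0} = 1
g(7) = mex{0} = 1
g(8) = mex{0,1} = 2
g(9) = mex{0,1} = 2
So g(9) = 2.
Grundy values for stack B (subtraction set {6, 7}):
g(0) = mex{} = 0
g(1) = mex{} = 0
g(2) = mex{} = 0
g(3) = mex{} = 0
g(4) = mex{} = 0
g(5) = mex{} = 0
g(6) = mex{0} = 1
g(7) = mex{0} = 1
g(8) = mex{0} = 1
So g(8) = 1.
Build the Grundy sequence for stack C with g(k) = mex{g(k−s) : s ∈ {2, 4, 7}, s ≤ k}:
g(0) = mex{} = 0
g(1) = mex{} = 0
g(2) = mex{0} = 1
g(3) = mex{0} = 1
g(4) = mex{0,1} = 2
g(5) = mex{0,1} = 2
g(6) = mex{1,2} = 0
g(7) = mex{0,1,2} = 3
g(8) = mex{0,2} = 1
So g(8) = 1.
For stack D, compute g(0), g(1), … with moves {2, 4, 6}:
k:     0  1  2  3  4  5  6  7  8  9
g(k):  0  0  1  1  2  2  3  3  0  0
So g(9) = 0.
The value of a disjunctive sum is the nim-sum of the parts.
Combined value = 2 XOR 1 XOR 1 XOR 0 = 2.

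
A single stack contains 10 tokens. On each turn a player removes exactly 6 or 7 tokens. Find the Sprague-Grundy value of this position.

1

Build the Grundy sequence with g(k) = mex{g(k−s) : s ∈ {6, 7}, s ≤ k}:
g(0) = mex{} = 0
g(1) = mex{} = 0
g(2) = mex{} = 0
g(3) = mex{} = 0
g(4) = mex{} = 0
g(5) = mex{} = 0
g(6) = mex{0} = 1
g(7) = mex{0} = 1
g(8) = mex{0} = 1
g(9) = mex{0} = 1
g(10) = mex{0} = 1
So g(10) = 1.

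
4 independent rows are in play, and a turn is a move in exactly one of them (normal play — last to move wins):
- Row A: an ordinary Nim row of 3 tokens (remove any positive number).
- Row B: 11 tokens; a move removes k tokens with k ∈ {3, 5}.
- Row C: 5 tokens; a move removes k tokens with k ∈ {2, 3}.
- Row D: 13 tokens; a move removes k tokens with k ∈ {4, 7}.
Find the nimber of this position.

2

Row A is a plain Nim row of size 3, so its Grundy value is 3.
Grundy values for row B (subtraction set {3, 5}):
g(0) = mex{} = 0
g(1) = mex{} = 0
g(2) = mex{} = 0
g(3) = mex{0} = 1
g(4) = mex{0} = 1
g(5) = mex{0} = 1
g(6) = mex{0,1} = 2
g(7) = mex{0,1} = 2
g(8) = mex{1} = 0
g(9) = mex{1,2} = 0
g(10) = mex{1,2} = 0
g(11) = mex{0,2} = 1
So g(11) = 1.
Build the Grundy sequence for row C with g(k) = mex{g(k−s) : s ∈ {2, 3}, s ≤ k}:
g(0) = mex{} = 0
g(1) = mex{} = 0
g(2) = mex{0} = 1
g(3) = mex{0} = 1
g(4) = mex{0,1} = 2
g(5) = mex{1} = 0
So g(5) = 0.
For row D, compute g(0), g(1), … with moves {4, 7}:
g(0) = mex{} = 0
g(1) = mex{} = 0
g(2) = mex{} = 0
g(3) = mex{} = 0
g(4) = mex{0} = 1
g(5) = mex{0} = 1
g(6) = mex{0} = 1
g(7) = mex{0} = 1
g(8) = mex{0,1} = 2
g(9) = mex{0,1} = 2
g(10) = mex{0,1} = 2
g(11) = mex{1} = 0
g(12) = mex{1,2} = 0
g(13) = mex{1,2} = 0
So g(13) = 0.
By the Sprague-Grundy theorem, the Grundy value of a sum of independent games is the XOR of the component values.
Combined value = 3 ⊕ 1 ⊕ 0 ⊕ 0 = 2.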